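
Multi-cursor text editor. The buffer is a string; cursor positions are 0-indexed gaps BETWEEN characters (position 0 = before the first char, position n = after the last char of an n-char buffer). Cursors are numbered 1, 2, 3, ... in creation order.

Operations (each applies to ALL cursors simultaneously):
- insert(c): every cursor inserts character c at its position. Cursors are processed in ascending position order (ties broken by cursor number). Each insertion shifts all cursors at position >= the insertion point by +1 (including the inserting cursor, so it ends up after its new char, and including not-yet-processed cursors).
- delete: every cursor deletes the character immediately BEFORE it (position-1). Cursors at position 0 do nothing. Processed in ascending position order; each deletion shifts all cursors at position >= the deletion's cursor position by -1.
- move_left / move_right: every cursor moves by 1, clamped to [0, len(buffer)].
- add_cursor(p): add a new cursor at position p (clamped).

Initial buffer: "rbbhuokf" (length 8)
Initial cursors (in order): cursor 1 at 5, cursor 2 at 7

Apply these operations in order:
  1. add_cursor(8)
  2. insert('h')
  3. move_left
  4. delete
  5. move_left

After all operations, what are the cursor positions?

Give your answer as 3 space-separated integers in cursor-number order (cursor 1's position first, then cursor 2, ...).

Answer: 3 5 6

Derivation:
After op 1 (add_cursor(8)): buffer="rbbhuokf" (len 8), cursors c1@5 c2@7 c3@8, authorship ........
After op 2 (insert('h')): buffer="rbbhuhokhfh" (len 11), cursors c1@6 c2@9 c3@11, authorship .....1..2.3
After op 3 (move_left): buffer="rbbhuhokhfh" (len 11), cursors c1@5 c2@8 c3@10, authorship .....1..2.3
After op 4 (delete): buffer="rbbhhohh" (len 8), cursors c1@4 c2@6 c3@7, authorship ....1.23
After op 5 (move_left): buffer="rbbhhohh" (len 8), cursors c1@3 c2@5 c3@6, authorship ....1.23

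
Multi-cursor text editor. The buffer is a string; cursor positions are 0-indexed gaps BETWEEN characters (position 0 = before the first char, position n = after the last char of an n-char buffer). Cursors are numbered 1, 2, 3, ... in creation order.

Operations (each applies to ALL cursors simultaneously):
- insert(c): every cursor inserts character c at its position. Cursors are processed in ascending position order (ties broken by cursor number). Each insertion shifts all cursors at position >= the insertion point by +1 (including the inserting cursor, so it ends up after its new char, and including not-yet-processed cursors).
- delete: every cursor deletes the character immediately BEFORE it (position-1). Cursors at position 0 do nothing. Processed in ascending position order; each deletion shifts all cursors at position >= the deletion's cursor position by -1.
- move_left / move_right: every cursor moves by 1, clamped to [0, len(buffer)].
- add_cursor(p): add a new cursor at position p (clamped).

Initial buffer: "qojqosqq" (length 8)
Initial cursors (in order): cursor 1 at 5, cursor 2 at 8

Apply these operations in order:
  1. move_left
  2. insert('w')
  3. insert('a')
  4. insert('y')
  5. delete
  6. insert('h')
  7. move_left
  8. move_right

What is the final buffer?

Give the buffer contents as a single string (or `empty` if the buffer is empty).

Answer: qojqwahosqwahq

Derivation:
After op 1 (move_left): buffer="qojqosqq" (len 8), cursors c1@4 c2@7, authorship ........
After op 2 (insert('w')): buffer="qojqwosqwq" (len 10), cursors c1@5 c2@9, authorship ....1...2.
After op 3 (insert('a')): buffer="qojqwaosqwaq" (len 12), cursors c1@6 c2@11, authorship ....11...22.
After op 4 (insert('y')): buffer="qojqwayosqwayq" (len 14), cursors c1@7 c2@13, authorship ....111...222.
After op 5 (delete): buffer="qojqwaosqwaq" (len 12), cursors c1@6 c2@11, authorship ....11...22.
After op 6 (insert('h')): buffer="qojqwahosqwahq" (len 14), cursors c1@7 c2@13, authorship ....111...222.
After op 7 (move_left): buffer="qojqwahosqwahq" (len 14), cursors c1@6 c2@12, authorship ....111...222.
After op 8 (move_right): buffer="qojqwahosqwahq" (len 14), cursors c1@7 c2@13, authorship ....111...222.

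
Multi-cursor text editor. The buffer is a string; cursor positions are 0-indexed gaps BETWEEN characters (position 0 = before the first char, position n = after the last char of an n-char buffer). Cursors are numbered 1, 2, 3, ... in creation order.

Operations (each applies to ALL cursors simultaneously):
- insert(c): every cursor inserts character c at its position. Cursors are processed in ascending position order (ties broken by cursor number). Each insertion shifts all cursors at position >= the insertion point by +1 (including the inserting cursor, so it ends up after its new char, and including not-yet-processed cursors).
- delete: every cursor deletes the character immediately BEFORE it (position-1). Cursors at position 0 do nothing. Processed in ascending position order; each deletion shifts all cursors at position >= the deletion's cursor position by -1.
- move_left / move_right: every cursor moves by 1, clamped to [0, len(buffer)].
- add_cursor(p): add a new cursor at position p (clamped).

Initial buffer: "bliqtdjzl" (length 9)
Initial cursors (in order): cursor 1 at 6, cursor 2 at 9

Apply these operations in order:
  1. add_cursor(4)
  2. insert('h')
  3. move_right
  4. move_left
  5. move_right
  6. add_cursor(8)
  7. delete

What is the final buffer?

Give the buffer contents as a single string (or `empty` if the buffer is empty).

After op 1 (add_cursor(4)): buffer="bliqtdjzl" (len 9), cursors c3@4 c1@6 c2@9, authorship .........
After op 2 (insert('h')): buffer="bliqhtdhjzlh" (len 12), cursors c3@5 c1@8 c2@12, authorship ....3..1...2
After op 3 (move_right): buffer="bliqhtdhjzlh" (len 12), cursors c3@6 c1@9 c2@12, authorship ....3..1...2
After op 4 (move_left): buffer="bliqhtdhjzlh" (len 12), cursors c3@5 c1@8 c2@11, authorship ....3..1...2
After op 5 (move_right): buffer="bliqhtdhjzlh" (len 12), cursors c3@6 c1@9 c2@12, authorship ....3..1...2
After op 6 (add_cursor(8)): buffer="bliqhtdhjzlh" (len 12), cursors c3@6 c4@8 c1@9 c2@12, authorship ....3..1...2
After op 7 (delete): buffer="bliqhdzl" (len 8), cursors c3@5 c1@6 c4@6 c2@8, authorship ....3...

Answer: bliqhdzl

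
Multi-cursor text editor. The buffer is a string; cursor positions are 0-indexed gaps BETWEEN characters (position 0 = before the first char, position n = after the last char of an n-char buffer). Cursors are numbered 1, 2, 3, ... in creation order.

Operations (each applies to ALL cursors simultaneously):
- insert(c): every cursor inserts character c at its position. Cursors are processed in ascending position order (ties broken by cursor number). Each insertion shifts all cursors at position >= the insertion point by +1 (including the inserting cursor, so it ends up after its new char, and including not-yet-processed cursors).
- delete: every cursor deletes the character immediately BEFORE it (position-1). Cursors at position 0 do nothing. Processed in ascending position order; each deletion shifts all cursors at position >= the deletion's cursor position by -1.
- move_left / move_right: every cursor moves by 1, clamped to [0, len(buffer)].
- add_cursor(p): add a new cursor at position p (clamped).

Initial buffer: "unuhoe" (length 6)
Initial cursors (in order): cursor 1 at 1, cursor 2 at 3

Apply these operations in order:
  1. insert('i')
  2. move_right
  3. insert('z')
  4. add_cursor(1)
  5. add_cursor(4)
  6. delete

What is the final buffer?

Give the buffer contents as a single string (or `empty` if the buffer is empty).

Answer: iuihoe

Derivation:
After op 1 (insert('i')): buffer="uinuihoe" (len 8), cursors c1@2 c2@5, authorship .1..2...
After op 2 (move_right): buffer="uinuihoe" (len 8), cursors c1@3 c2@6, authorship .1..2...
After op 3 (insert('z')): buffer="uinzuihzoe" (len 10), cursors c1@4 c2@8, authorship .1.1.2.2..
After op 4 (add_cursor(1)): buffer="uinzuihzoe" (len 10), cursors c3@1 c1@4 c2@8, authorship .1.1.2.2..
After op 5 (add_cursor(4)): buffer="uinzuihzoe" (len 10), cursors c3@1 c1@4 c4@4 c2@8, authorship .1.1.2.2..
After op 6 (delete): buffer="iuihoe" (len 6), cursors c3@0 c1@1 c4@1 c2@4, authorship 1.2...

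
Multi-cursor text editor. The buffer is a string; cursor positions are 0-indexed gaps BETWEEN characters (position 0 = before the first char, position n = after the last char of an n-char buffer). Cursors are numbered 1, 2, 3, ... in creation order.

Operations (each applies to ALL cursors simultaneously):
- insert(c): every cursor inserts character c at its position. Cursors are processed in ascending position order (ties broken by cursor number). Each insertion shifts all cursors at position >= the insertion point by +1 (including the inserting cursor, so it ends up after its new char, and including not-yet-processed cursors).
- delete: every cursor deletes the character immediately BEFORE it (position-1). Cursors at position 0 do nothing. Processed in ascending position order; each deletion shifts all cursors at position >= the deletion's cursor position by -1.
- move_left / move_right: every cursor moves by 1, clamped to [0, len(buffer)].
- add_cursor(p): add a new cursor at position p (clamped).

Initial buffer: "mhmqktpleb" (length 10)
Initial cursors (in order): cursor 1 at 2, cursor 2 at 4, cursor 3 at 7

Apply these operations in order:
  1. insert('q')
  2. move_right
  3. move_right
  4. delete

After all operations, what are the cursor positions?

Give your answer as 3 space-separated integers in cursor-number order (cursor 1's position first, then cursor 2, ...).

Answer: 4 6 9

Derivation:
After op 1 (insert('q')): buffer="mhqmqqktpqleb" (len 13), cursors c1@3 c2@6 c3@10, authorship ..1..2...3...
After op 2 (move_right): buffer="mhqmqqktpqleb" (len 13), cursors c1@4 c2@7 c3@11, authorship ..1..2...3...
After op 3 (move_right): buffer="mhqmqqktpqleb" (len 13), cursors c1@5 c2@8 c3@12, authorship ..1..2...3...
After op 4 (delete): buffer="mhqmqkpqlb" (len 10), cursors c1@4 c2@6 c3@9, authorship ..1.2..3..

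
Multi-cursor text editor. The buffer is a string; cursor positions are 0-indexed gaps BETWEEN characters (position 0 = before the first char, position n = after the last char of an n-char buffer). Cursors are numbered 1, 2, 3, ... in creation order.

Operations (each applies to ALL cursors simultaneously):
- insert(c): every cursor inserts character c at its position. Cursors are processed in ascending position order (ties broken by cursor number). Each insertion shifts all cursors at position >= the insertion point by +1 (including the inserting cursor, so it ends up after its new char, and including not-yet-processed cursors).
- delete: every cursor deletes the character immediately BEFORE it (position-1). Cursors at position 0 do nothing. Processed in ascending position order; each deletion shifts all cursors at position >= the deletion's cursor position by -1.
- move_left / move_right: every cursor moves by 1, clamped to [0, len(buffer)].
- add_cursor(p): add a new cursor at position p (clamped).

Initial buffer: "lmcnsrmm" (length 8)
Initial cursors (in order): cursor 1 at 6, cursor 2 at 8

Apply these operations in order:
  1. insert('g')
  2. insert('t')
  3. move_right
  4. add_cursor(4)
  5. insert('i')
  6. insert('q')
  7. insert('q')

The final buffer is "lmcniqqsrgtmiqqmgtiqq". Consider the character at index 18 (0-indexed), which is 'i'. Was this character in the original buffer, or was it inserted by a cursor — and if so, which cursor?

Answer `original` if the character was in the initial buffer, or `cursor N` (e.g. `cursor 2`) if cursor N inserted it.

After op 1 (insert('g')): buffer="lmcnsrgmmg" (len 10), cursors c1@7 c2@10, authorship ......1..2
After op 2 (insert('t')): buffer="lmcnsrgtmmgt" (len 12), cursors c1@8 c2@12, authorship ......11..22
After op 3 (move_right): buffer="lmcnsrgtmmgt" (len 12), cursors c1@9 c2@12, authorship ......11..22
After op 4 (add_cursor(4)): buffer="lmcnsrgtmmgt" (len 12), cursors c3@4 c1@9 c2@12, authorship ......11..22
After op 5 (insert('i')): buffer="lmcnisrgtmimgti" (len 15), cursors c3@5 c1@11 c2@15, authorship ....3..11.1.222
After op 6 (insert('q')): buffer="lmcniqsrgtmiqmgtiq" (len 18), cursors c3@6 c1@13 c2@18, authorship ....33..11.11.2222
After op 7 (insert('q')): buffer="lmcniqqsrgtmiqqmgtiqq" (len 21), cursors c3@7 c1@15 c2@21, authorship ....333..11.111.22222
Authorship (.=original, N=cursor N): . . . . 3 3 3 . . 1 1 . 1 1 1 . 2 2 2 2 2
Index 18: author = 2

Answer: cursor 2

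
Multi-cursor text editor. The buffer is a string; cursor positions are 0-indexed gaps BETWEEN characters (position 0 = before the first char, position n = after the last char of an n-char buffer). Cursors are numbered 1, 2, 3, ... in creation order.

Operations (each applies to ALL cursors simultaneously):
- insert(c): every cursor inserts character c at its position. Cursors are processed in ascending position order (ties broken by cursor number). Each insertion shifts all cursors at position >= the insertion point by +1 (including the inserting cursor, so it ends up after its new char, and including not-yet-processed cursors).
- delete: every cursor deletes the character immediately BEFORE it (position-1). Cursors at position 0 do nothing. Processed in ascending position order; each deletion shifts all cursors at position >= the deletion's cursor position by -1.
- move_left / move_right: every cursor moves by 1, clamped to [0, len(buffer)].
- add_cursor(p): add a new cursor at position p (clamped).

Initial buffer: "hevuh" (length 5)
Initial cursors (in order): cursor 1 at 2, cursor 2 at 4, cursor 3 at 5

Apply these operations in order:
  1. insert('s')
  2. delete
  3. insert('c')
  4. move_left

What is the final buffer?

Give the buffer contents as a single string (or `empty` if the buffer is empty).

Answer: hecvuchc

Derivation:
After op 1 (insert('s')): buffer="hesvushs" (len 8), cursors c1@3 c2@6 c3@8, authorship ..1..2.3
After op 2 (delete): buffer="hevuh" (len 5), cursors c1@2 c2@4 c3@5, authorship .....
After op 3 (insert('c')): buffer="hecvuchc" (len 8), cursors c1@3 c2@6 c3@8, authorship ..1..2.3
After op 4 (move_left): buffer="hecvuchc" (len 8), cursors c1@2 c2@5 c3@7, authorship ..1..2.3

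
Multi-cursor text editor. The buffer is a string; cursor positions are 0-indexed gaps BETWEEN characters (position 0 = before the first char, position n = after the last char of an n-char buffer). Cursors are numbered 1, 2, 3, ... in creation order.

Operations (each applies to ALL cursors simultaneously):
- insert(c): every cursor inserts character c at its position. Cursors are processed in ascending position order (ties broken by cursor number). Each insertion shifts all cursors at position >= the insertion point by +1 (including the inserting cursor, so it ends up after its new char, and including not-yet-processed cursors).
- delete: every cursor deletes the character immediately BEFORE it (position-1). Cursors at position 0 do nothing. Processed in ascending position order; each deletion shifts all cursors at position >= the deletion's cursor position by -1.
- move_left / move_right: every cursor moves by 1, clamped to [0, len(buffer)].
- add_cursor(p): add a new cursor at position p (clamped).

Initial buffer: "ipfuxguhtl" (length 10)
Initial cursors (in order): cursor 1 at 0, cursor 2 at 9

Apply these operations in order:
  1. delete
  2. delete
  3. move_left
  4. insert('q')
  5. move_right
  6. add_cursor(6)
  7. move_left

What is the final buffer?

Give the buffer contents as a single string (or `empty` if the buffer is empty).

Answer: qipfuxgqul

Derivation:
After op 1 (delete): buffer="ipfuxguhl" (len 9), cursors c1@0 c2@8, authorship .........
After op 2 (delete): buffer="ipfuxgul" (len 8), cursors c1@0 c2@7, authorship ........
After op 3 (move_left): buffer="ipfuxgul" (len 8), cursors c1@0 c2@6, authorship ........
After op 4 (insert('q')): buffer="qipfuxgqul" (len 10), cursors c1@1 c2@8, authorship 1......2..
After op 5 (move_right): buffer="qipfuxgqul" (len 10), cursors c1@2 c2@9, authorship 1......2..
After op 6 (add_cursor(6)): buffer="qipfuxgqul" (len 10), cursors c1@2 c3@6 c2@9, authorship 1......2..
After op 7 (move_left): buffer="qipfuxgqul" (len 10), cursors c1@1 c3@5 c2@8, authorship 1......2..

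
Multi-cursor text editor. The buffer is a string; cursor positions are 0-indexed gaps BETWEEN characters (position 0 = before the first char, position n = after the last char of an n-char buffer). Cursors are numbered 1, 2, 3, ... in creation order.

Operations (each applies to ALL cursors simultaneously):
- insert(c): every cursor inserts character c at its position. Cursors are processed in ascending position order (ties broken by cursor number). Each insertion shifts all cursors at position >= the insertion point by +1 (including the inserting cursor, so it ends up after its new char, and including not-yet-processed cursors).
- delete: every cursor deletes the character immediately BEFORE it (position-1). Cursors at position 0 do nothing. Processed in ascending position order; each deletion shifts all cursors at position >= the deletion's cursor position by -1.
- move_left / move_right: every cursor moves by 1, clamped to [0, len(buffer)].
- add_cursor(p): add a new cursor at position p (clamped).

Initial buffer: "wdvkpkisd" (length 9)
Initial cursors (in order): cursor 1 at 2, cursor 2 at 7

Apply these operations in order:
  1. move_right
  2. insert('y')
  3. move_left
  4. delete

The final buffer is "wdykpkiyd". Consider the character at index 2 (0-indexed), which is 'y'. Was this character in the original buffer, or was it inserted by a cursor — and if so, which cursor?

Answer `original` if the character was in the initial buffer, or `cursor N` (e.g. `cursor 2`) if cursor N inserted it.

Answer: cursor 1

Derivation:
After op 1 (move_right): buffer="wdvkpkisd" (len 9), cursors c1@3 c2@8, authorship .........
After op 2 (insert('y')): buffer="wdvykpkisyd" (len 11), cursors c1@4 c2@10, authorship ...1.....2.
After op 3 (move_left): buffer="wdvykpkisyd" (len 11), cursors c1@3 c2@9, authorship ...1.....2.
After op 4 (delete): buffer="wdykpkiyd" (len 9), cursors c1@2 c2@7, authorship ..1....2.
Authorship (.=original, N=cursor N): . . 1 . . . . 2 .
Index 2: author = 1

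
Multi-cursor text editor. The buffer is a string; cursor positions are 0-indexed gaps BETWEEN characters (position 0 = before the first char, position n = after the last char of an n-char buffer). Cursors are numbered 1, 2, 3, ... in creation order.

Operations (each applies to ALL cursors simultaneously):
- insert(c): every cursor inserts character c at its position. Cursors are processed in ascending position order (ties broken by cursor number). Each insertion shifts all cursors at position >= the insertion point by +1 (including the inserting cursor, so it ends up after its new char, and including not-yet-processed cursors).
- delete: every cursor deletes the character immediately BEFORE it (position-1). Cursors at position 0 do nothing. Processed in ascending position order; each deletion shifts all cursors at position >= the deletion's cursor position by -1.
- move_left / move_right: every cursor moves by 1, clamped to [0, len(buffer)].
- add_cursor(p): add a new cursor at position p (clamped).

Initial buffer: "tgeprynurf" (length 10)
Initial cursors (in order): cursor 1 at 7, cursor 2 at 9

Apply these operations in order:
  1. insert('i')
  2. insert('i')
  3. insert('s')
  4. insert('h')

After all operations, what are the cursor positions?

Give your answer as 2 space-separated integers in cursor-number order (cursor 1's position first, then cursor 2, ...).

After op 1 (insert('i')): buffer="tgepryniurif" (len 12), cursors c1@8 c2@11, authorship .......1..2.
After op 2 (insert('i')): buffer="tgepryniiuriif" (len 14), cursors c1@9 c2@13, authorship .......11..22.
After op 3 (insert('s')): buffer="tgepryniisuriisf" (len 16), cursors c1@10 c2@15, authorship .......111..222.
After op 4 (insert('h')): buffer="tgepryniishuriishf" (len 18), cursors c1@11 c2@17, authorship .......1111..2222.

Answer: 11 17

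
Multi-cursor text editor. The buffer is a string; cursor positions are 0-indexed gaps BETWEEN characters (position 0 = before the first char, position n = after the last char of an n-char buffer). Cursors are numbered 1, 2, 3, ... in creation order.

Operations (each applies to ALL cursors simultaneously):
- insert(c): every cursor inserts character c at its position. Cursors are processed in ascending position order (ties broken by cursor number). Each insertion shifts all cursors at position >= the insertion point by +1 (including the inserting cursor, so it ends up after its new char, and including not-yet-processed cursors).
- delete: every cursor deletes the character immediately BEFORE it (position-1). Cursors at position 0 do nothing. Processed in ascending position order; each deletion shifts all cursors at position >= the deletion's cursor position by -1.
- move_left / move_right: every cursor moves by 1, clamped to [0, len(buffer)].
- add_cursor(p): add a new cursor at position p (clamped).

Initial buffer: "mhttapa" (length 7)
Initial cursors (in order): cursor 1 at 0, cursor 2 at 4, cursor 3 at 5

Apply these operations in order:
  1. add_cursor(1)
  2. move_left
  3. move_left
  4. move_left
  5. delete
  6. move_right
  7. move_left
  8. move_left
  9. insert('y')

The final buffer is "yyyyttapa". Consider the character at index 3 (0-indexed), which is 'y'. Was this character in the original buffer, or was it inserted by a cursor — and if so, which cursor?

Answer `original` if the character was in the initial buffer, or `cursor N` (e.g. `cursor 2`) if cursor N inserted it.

Answer: cursor 4

Derivation:
After op 1 (add_cursor(1)): buffer="mhttapa" (len 7), cursors c1@0 c4@1 c2@4 c3@5, authorship .......
After op 2 (move_left): buffer="mhttapa" (len 7), cursors c1@0 c4@0 c2@3 c3@4, authorship .......
After op 3 (move_left): buffer="mhttapa" (len 7), cursors c1@0 c4@0 c2@2 c3@3, authorship .......
After op 4 (move_left): buffer="mhttapa" (len 7), cursors c1@0 c4@0 c2@1 c3@2, authorship .......
After op 5 (delete): buffer="ttapa" (len 5), cursors c1@0 c2@0 c3@0 c4@0, authorship .....
After op 6 (move_right): buffer="ttapa" (len 5), cursors c1@1 c2@1 c3@1 c4@1, authorship .....
After op 7 (move_left): buffer="ttapa" (len 5), cursors c1@0 c2@0 c3@0 c4@0, authorship .....
After op 8 (move_left): buffer="ttapa" (len 5), cursors c1@0 c2@0 c3@0 c4@0, authorship .....
After op 9 (insert('y')): buffer="yyyyttapa" (len 9), cursors c1@4 c2@4 c3@4 c4@4, authorship 1234.....
Authorship (.=original, N=cursor N): 1 2 3 4 . . . . .
Index 3: author = 4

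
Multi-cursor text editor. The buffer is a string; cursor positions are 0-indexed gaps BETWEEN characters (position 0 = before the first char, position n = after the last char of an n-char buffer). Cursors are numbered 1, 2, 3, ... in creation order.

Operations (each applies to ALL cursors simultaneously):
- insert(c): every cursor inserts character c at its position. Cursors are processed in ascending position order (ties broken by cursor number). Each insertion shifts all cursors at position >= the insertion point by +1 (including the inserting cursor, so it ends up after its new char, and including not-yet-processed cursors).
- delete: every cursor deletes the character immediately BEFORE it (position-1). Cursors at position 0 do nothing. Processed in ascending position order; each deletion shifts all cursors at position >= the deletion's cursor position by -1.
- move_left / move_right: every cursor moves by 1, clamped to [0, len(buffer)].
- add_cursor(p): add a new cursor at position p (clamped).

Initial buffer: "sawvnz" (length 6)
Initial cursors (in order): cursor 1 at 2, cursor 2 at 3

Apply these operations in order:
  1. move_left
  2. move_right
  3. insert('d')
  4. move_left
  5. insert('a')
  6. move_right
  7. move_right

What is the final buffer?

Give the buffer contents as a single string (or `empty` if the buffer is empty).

Answer: saadwadvnz

Derivation:
After op 1 (move_left): buffer="sawvnz" (len 6), cursors c1@1 c2@2, authorship ......
After op 2 (move_right): buffer="sawvnz" (len 6), cursors c1@2 c2@3, authorship ......
After op 3 (insert('d')): buffer="sadwdvnz" (len 8), cursors c1@3 c2@5, authorship ..1.2...
After op 4 (move_left): buffer="sadwdvnz" (len 8), cursors c1@2 c2@4, authorship ..1.2...
After op 5 (insert('a')): buffer="saadwadvnz" (len 10), cursors c1@3 c2@6, authorship ..11.22...
After op 6 (move_right): buffer="saadwadvnz" (len 10), cursors c1@4 c2@7, authorship ..11.22...
After op 7 (move_right): buffer="saadwadvnz" (len 10), cursors c1@5 c2@8, authorship ..11.22...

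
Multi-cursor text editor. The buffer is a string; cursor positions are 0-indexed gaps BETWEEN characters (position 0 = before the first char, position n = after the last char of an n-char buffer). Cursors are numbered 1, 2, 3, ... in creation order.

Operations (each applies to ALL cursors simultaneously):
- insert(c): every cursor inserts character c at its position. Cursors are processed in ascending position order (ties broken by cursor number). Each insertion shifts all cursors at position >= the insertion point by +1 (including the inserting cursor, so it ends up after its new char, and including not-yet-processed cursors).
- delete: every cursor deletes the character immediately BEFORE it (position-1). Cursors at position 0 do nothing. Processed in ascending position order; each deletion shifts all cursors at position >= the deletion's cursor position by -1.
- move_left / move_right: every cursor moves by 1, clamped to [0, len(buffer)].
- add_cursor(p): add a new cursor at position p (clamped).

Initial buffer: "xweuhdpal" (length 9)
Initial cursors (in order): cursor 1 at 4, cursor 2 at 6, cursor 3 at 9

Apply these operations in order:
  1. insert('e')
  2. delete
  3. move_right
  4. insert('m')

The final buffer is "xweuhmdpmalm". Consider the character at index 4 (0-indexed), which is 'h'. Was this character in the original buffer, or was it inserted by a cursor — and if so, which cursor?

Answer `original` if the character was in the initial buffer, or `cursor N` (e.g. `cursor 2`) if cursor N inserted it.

Answer: original

Derivation:
After op 1 (insert('e')): buffer="xweuehdepale" (len 12), cursors c1@5 c2@8 c3@12, authorship ....1..2...3
After op 2 (delete): buffer="xweuhdpal" (len 9), cursors c1@4 c2@6 c3@9, authorship .........
After op 3 (move_right): buffer="xweuhdpal" (len 9), cursors c1@5 c2@7 c3@9, authorship .........
After op 4 (insert('m')): buffer="xweuhmdpmalm" (len 12), cursors c1@6 c2@9 c3@12, authorship .....1..2..3
Authorship (.=original, N=cursor N): . . . . . 1 . . 2 . . 3
Index 4: author = original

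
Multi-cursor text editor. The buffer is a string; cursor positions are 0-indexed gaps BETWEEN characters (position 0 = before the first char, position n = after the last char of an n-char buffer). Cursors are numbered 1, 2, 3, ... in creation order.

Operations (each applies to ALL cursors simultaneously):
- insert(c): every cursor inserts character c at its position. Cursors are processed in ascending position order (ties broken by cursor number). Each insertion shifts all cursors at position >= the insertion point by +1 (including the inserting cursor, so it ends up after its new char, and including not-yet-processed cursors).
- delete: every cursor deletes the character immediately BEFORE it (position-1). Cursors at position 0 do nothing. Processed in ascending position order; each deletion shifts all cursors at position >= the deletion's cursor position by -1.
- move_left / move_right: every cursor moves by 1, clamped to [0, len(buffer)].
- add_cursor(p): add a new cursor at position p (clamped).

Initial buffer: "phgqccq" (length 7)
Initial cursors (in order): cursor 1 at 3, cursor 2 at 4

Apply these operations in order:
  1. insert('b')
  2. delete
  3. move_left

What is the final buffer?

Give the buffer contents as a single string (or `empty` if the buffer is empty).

After op 1 (insert('b')): buffer="phgbqbccq" (len 9), cursors c1@4 c2@6, authorship ...1.2...
After op 2 (delete): buffer="phgqccq" (len 7), cursors c1@3 c2@4, authorship .......
After op 3 (move_left): buffer="phgqccq" (len 7), cursors c1@2 c2@3, authorship .......

Answer: phgqccq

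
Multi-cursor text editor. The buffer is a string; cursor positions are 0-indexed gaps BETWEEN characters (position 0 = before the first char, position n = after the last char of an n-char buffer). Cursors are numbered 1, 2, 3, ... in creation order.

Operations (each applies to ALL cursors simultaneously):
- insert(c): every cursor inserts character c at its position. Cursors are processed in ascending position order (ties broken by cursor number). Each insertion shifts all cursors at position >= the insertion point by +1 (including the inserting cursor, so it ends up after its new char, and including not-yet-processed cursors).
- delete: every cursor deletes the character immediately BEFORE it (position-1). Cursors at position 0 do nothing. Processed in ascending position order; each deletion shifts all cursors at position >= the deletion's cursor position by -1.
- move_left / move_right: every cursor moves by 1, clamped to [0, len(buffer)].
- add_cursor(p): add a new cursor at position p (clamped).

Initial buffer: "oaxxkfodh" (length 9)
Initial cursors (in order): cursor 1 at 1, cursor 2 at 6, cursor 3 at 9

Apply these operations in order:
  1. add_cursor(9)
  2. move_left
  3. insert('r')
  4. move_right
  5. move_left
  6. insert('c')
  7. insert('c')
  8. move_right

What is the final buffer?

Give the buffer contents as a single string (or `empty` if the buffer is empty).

Answer: rccoaxxkrccfodrrcccch

Derivation:
After op 1 (add_cursor(9)): buffer="oaxxkfodh" (len 9), cursors c1@1 c2@6 c3@9 c4@9, authorship .........
After op 2 (move_left): buffer="oaxxkfodh" (len 9), cursors c1@0 c2@5 c3@8 c4@8, authorship .........
After op 3 (insert('r')): buffer="roaxxkrfodrrh" (len 13), cursors c1@1 c2@7 c3@12 c4@12, authorship 1.....2...34.
After op 4 (move_right): buffer="roaxxkrfodrrh" (len 13), cursors c1@2 c2@8 c3@13 c4@13, authorship 1.....2...34.
After op 5 (move_left): buffer="roaxxkrfodrrh" (len 13), cursors c1@1 c2@7 c3@12 c4@12, authorship 1.....2...34.
After op 6 (insert('c')): buffer="rcoaxxkrcfodrrcch" (len 17), cursors c1@2 c2@9 c3@16 c4@16, authorship 11.....22...3434.
After op 7 (insert('c')): buffer="rccoaxxkrccfodrrcccch" (len 21), cursors c1@3 c2@11 c3@20 c4@20, authorship 111.....222...343434.
After op 8 (move_right): buffer="rccoaxxkrccfodrrcccch" (len 21), cursors c1@4 c2@12 c3@21 c4@21, authorship 111.....222...343434.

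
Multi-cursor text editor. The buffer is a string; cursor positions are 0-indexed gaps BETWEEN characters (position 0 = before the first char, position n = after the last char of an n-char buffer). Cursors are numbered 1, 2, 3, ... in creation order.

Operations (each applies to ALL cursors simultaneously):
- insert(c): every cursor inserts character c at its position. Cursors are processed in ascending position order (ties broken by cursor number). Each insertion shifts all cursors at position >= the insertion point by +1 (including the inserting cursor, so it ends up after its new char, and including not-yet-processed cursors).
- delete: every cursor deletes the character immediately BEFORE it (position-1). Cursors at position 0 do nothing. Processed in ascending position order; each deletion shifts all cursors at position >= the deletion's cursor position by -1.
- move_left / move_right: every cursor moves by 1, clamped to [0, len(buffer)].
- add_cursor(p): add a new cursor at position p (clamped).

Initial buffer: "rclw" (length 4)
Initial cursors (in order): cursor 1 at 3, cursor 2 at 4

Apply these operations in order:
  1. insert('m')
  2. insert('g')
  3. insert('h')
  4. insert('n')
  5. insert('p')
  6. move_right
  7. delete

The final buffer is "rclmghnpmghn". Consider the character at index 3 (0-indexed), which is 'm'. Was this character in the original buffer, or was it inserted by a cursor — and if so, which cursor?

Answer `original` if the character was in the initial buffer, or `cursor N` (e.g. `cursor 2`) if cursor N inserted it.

After op 1 (insert('m')): buffer="rclmwm" (len 6), cursors c1@4 c2@6, authorship ...1.2
After op 2 (insert('g')): buffer="rclmgwmg" (len 8), cursors c1@5 c2@8, authorship ...11.22
After op 3 (insert('h')): buffer="rclmghwmgh" (len 10), cursors c1@6 c2@10, authorship ...111.222
After op 4 (insert('n')): buffer="rclmghnwmghn" (len 12), cursors c1@7 c2@12, authorship ...1111.2222
After op 5 (insert('p')): buffer="rclmghnpwmghnp" (len 14), cursors c1@8 c2@14, authorship ...11111.22222
After op 6 (move_right): buffer="rclmghnpwmghnp" (len 14), cursors c1@9 c2@14, authorship ...11111.22222
After op 7 (delete): buffer="rclmghnpmghn" (len 12), cursors c1@8 c2@12, authorship ...111112222
Authorship (.=original, N=cursor N): . . . 1 1 1 1 1 2 2 2 2
Index 3: author = 1

Answer: cursor 1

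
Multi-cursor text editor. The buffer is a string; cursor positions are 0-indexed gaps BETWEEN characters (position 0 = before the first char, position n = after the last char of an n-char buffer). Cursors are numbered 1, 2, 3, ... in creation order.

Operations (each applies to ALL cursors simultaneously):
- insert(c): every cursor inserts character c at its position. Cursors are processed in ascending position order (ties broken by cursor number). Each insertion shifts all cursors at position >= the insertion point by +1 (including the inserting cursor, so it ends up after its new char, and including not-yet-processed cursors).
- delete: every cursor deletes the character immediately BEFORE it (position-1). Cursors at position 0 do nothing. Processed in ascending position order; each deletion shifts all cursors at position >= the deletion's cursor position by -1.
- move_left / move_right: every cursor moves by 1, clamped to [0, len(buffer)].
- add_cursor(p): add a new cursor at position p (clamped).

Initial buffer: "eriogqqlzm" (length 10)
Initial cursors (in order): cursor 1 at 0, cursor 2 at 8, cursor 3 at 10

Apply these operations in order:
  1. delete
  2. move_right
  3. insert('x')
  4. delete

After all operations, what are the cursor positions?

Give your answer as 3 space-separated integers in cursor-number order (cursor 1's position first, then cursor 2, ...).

Answer: 1 8 8

Derivation:
After op 1 (delete): buffer="eriogqqz" (len 8), cursors c1@0 c2@7 c3@8, authorship ........
After op 2 (move_right): buffer="eriogqqz" (len 8), cursors c1@1 c2@8 c3@8, authorship ........
After op 3 (insert('x')): buffer="exriogqqzxx" (len 11), cursors c1@2 c2@11 c3@11, authorship .1.......23
After op 4 (delete): buffer="eriogqqz" (len 8), cursors c1@1 c2@8 c3@8, authorship ........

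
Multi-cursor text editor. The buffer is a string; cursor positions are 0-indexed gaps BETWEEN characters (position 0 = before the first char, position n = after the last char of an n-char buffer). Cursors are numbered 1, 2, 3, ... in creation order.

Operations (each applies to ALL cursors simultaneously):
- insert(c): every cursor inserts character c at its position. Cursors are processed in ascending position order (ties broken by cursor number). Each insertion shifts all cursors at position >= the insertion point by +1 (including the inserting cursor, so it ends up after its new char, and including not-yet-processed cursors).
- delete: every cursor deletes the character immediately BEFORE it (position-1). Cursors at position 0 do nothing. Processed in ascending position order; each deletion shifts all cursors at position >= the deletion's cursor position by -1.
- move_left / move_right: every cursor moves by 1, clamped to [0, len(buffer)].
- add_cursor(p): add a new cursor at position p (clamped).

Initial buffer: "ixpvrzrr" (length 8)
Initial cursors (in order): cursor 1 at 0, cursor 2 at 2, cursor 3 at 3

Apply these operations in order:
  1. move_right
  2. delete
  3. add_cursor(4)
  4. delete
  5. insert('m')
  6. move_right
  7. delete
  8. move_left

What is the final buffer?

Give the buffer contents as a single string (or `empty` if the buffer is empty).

Answer: mzm

Derivation:
After op 1 (move_right): buffer="ixpvrzrr" (len 8), cursors c1@1 c2@3 c3@4, authorship ........
After op 2 (delete): buffer="xrzrr" (len 5), cursors c1@0 c2@1 c3@1, authorship .....
After op 3 (add_cursor(4)): buffer="xrzrr" (len 5), cursors c1@0 c2@1 c3@1 c4@4, authorship .....
After op 4 (delete): buffer="rzr" (len 3), cursors c1@0 c2@0 c3@0 c4@2, authorship ...
After op 5 (insert('m')): buffer="mmmrzmr" (len 7), cursors c1@3 c2@3 c3@3 c4@6, authorship 123..4.
After op 6 (move_right): buffer="mmmrzmr" (len 7), cursors c1@4 c2@4 c3@4 c4@7, authorship 123..4.
After op 7 (delete): buffer="mzm" (len 3), cursors c1@1 c2@1 c3@1 c4@3, authorship 1.4
After op 8 (move_left): buffer="mzm" (len 3), cursors c1@0 c2@0 c3@0 c4@2, authorship 1.4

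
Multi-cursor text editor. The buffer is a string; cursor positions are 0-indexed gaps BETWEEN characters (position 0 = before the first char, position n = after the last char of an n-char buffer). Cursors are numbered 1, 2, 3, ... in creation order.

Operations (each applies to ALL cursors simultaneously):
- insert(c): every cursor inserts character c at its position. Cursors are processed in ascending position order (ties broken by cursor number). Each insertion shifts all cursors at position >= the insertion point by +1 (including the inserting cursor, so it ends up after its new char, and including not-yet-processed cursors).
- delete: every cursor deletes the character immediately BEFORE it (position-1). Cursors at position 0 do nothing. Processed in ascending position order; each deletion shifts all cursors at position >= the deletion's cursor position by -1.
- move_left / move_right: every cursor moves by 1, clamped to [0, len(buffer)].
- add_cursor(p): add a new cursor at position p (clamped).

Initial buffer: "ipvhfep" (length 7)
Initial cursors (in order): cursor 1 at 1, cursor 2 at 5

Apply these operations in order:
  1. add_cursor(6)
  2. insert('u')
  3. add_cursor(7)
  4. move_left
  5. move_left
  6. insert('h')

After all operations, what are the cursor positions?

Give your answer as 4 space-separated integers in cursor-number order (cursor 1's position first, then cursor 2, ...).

After op 1 (add_cursor(6)): buffer="ipvhfep" (len 7), cursors c1@1 c2@5 c3@6, authorship .......
After op 2 (insert('u')): buffer="iupvhfueup" (len 10), cursors c1@2 c2@7 c3@9, authorship .1....2.3.
After op 3 (add_cursor(7)): buffer="iupvhfueup" (len 10), cursors c1@2 c2@7 c4@7 c3@9, authorship .1....2.3.
After op 4 (move_left): buffer="iupvhfueup" (len 10), cursors c1@1 c2@6 c4@6 c3@8, authorship .1....2.3.
After op 5 (move_left): buffer="iupvhfueup" (len 10), cursors c1@0 c2@5 c4@5 c3@7, authorship .1....2.3.
After op 6 (insert('h')): buffer="hiupvhhhfuheup" (len 14), cursors c1@1 c2@8 c4@8 c3@11, authorship 1.1...24.23.3.

Answer: 1 8 11 8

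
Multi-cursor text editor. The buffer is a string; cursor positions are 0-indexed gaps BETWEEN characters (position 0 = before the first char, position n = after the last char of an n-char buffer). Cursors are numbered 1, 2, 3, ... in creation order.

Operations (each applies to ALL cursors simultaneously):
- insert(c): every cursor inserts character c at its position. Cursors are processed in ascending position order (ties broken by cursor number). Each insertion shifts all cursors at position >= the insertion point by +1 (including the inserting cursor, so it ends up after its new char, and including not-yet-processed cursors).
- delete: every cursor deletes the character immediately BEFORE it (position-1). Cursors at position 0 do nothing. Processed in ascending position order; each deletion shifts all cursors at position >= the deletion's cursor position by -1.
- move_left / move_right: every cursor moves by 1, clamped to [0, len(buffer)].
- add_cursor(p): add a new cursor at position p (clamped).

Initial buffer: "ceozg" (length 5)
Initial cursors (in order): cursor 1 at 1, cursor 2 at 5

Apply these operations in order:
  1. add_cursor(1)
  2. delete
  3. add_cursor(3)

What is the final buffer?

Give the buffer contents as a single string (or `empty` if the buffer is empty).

After op 1 (add_cursor(1)): buffer="ceozg" (len 5), cursors c1@1 c3@1 c2@5, authorship .....
After op 2 (delete): buffer="eoz" (len 3), cursors c1@0 c3@0 c2@3, authorship ...
After op 3 (add_cursor(3)): buffer="eoz" (len 3), cursors c1@0 c3@0 c2@3 c4@3, authorship ...

Answer: eoz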